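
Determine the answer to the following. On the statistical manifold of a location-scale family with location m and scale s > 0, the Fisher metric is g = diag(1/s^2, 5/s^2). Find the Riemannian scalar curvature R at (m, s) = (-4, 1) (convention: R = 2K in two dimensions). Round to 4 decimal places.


The metric has the form g = (A dm^2 + B ds^2)/s^2 with A = 1, B = 5.
Substitute u = sqrt(A/B)*m: g = B*(du^2 + ds^2)/s^2, i.e. B times the
Poincare upper half-plane metric, which has constant Gaussian curvature -1.
Scaling a 2D metric by a constant c divides the Gaussian curvature by c,
so K = -1/B = -1/(5) = -0.2000 everywhere (the point (m, s) = (-4, 1) is irrelevant:
the curvature is constant).
Scalar curvature in dimension 2: R = 2K = -2/(5) = -0.4000.

-0.4000


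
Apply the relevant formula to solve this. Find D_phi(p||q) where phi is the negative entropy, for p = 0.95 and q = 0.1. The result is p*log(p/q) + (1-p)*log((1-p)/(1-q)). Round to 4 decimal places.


Bregman divergence with negative entropy generator:
D = p*log(p/q) + (1-p)*log((1-p)/(1-q)).
p = 0.95, q = 0.1.
p*log(p/q) = 0.95*log(0.95/0.1) = 2.138727.
(1-p)*log((1-p)/(1-q)) = 0.05*log(0.05/0.9) = -0.144519.
D = 2.138727 + -0.144519 = 1.9942

1.9942


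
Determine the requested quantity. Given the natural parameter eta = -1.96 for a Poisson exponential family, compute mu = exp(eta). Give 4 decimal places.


Expectation parameter for Poisson exponential family:
mu = exp(eta).
eta = -1.96.
mu = exp(-1.96) = 0.1409

0.1409


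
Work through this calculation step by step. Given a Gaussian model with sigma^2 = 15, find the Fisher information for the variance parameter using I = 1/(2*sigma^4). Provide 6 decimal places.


Fisher information for variance: I(sigma^2) = 1/(2*sigma^4).
sigma^2 = 15, so sigma^4 = 225.
I = 1/(2*225) = 1/450 = 0.002222

0.002222


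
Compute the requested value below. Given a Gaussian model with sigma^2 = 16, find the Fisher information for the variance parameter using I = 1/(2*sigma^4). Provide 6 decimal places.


Fisher information for variance: I(sigma^2) = 1/(2*sigma^4).
sigma^2 = 16, so sigma^4 = 256.
I = 1/(2*256) = 1/512 = 0.001953

0.001953


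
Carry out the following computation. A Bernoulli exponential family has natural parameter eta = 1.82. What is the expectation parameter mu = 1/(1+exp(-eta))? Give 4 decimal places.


Dual coordinate (expectation parameter) for Bernoulli:
mu = 1/(1+exp(-eta)).
eta = 1.82.
exp(-eta) = exp(-1.82) = 0.162026.
mu = 1/(1+0.162026) = 0.8606

0.8606


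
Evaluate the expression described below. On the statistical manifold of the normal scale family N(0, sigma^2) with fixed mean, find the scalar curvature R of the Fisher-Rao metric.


This family has a single free parameter, so its statistical manifold
is 1-dimensional. The Riemann curvature tensor of any 1-dimensional
Riemannian manifold vanishes identically, so R = 0.

0


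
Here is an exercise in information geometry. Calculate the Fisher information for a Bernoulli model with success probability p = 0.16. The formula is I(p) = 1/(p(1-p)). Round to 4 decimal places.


For Bernoulli(p), Fisher information is I(p) = 1/(p*(1-p)).
p = 0.16, 1-p = 0.84.
p*(1-p) = 0.1344.
I(p) = 1/0.1344 = 7.4405

7.4405


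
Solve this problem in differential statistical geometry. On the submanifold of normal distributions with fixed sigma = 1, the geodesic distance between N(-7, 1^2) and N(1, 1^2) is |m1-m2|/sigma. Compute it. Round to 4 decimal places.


On the fixed-variance normal subfamily, geodesic distance = |m1-m2|/sigma.
|-7 - 1| = 8.
sigma = 1.
d = 8/1 = 8.0000

8.0000


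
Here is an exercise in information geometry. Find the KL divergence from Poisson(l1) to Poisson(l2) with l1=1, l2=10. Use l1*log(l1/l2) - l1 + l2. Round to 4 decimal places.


KL divergence for Poisson:
KL = l1*log(l1/l2) - l1 + l2.
l1 = 1, l2 = 10.
log(1/10) = -2.302585.
l1*log(l1/l2) = 1 * -2.302585 = -2.302585.
KL = -2.302585 - 1 + 10 = 6.6974

6.6974


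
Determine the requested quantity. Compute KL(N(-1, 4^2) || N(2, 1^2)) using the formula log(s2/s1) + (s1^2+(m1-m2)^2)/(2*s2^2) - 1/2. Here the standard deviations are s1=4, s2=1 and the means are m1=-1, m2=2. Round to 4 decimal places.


KL divergence between normal distributions:
KL = log(s2/s1) + (s1^2 + (m1-m2)^2)/(2*s2^2) - 1/2.
log(1/4) = -1.386294.
(4^2 + (-1-2)^2)/(2*1^2) = (16 + 9)/2 = 12.5.
KL = -1.386294 + 12.5 - 0.5 = 10.6137

10.6137


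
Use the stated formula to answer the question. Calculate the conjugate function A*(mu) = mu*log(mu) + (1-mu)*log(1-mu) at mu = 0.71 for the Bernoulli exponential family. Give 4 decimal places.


Legendre transform for Bernoulli:
A*(mu) = mu*log(mu) + (1-mu)*log(1-mu).
mu = 0.71, 1-mu = 0.29.
mu*log(mu) = 0.71*log(0.71) = -0.243168.
(1-mu)*log(1-mu) = 0.29*log(0.29) = -0.358984.
A* = -0.243168 + -0.358984 = -0.6022

-0.6022


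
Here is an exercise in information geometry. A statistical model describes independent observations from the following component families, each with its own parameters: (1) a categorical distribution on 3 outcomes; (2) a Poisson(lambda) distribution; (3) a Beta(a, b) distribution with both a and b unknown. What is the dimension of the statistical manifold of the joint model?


The dimension of a statistical manifold equals the number of free
(independent) real parameters of the model. For a product of independent
blocks the parameter counts add.
- categorical on 3 outcomes (probabilities sum to 1): 3-1 = 2.
- Poisson (lambda): 1.
- Beta (a, b): 2.
Total = 2 + 1 + 2 = 5.
Dimension = 5

5


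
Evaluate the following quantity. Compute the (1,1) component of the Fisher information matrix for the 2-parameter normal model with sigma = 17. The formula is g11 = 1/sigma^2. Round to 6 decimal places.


For the 2-parameter normal family, the Fisher metric has:
  g11 = 1/sigma^2, g22 = 2/sigma^2.
sigma = 17, sigma^2 = 289.
g11 = 0.003460

0.003460


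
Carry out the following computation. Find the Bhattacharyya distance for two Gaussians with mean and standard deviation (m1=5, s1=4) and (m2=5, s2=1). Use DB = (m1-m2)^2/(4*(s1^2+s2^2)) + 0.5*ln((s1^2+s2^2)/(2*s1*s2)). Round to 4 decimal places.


Bhattacharyya distance between two Gaussians:
DB = (m1-m2)^2/(4*(s1^2+s2^2)) + (1/2)*ln((s1^2+s2^2)/(2*s1*s2)).
(m1-m2)^2 = (0)^2 = 0.
s1^2+s2^2 = 16 + 1 = 17.
term1 = 0/68 = 0.0.
term2 = 0.5*ln(17/8.0) = 0.376886.
DB = 0.0 + 0.376886 = 0.3769

0.3769


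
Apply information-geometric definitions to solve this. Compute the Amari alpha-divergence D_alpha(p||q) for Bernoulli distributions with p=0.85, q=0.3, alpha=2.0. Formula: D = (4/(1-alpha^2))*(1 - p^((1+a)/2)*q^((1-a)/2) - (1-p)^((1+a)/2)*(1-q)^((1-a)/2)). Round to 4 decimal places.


Amari alpha-divergence:
D = (4/(1-alpha^2))*(1 - p^((1+a)/2)*q^((1-a)/2) - (1-p)^((1+a)/2)*(1-q)^((1-a)/2)).
alpha = 2.0, p = 0.85, q = 0.3.
e1 = (1+alpha)/2 = 1.5, e2 = (1-alpha)/2 = -0.5.
t1 = p^e1 * q^e2 = 0.85^1.5 * 0.3^-0.5 = 1.430763.
t2 = (1-p)^e1 * (1-q)^e2 = 0.15^1.5 * 0.7^-0.5 = 0.069437.
4/(1-alpha^2) = -1.333333.
D = -1.333333*(1 - 1.430763 - 0.069437) = 0.6669

0.6669


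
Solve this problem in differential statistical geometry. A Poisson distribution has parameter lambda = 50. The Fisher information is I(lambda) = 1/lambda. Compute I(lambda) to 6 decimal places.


Fisher information for Poisson: I(lambda) = 1/lambda.
lambda = 50.
I(lambda) = 1/50 = 0.020000

0.020000


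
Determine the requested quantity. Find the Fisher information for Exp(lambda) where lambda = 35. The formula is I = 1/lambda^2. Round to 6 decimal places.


Fisher information for exponential: I(lambda) = 1/lambda^2.
lambda = 35, lambda^2 = 1225.
I = 1/1225 = 0.000816

0.000816


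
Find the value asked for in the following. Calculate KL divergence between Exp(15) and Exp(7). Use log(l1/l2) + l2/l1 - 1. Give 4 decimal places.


KL divergence for exponential family:
KL = log(l1/l2) + l2/l1 - 1.
log(15/7) = 0.76214.
7/15 = 0.466667.
KL = 0.76214 + 0.466667 - 1 = 0.2288

0.2288


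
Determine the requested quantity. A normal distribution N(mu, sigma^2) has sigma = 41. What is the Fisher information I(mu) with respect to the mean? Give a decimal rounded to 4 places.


The Fisher information for the mean of a normal distribution is I(mu) = 1/sigma^2.
sigma = 41, so sigma^2 = 1681.
I(mu) = 1/1681 = 0.0006

0.0006


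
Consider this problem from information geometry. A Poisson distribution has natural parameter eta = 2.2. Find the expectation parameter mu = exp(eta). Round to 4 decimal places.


Expectation parameter for Poisson exponential family:
mu = exp(eta).
eta = 2.2.
mu = exp(2.2) = 9.0250

9.0250


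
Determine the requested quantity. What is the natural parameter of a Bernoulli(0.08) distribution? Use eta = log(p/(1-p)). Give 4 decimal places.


Natural parameter for Bernoulli: eta = log(p/(1-p)).
p = 0.08, 1-p = 0.92.
p/(1-p) = 0.086957.
eta = log(0.086957) = -2.4423

-2.4423


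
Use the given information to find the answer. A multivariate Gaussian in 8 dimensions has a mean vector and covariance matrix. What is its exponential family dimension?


Exponential family dimension calculation:
For 8-dim MVN: mean has 8 params, covariance has 8*9/2 = 36 unique entries.
Total dim = 8 + 36 = 44.

44


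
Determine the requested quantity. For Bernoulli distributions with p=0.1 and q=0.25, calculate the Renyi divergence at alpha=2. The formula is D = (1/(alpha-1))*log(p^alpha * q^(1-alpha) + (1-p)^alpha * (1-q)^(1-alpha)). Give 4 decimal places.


Renyi divergence of order alpha between Bernoulli distributions:
D = (1/(alpha-1))*log(p^alpha * q^(1-alpha) + (1-p)^alpha * (1-q)^(1-alpha)).
alpha = 2, p = 0.1, q = 0.25.
p^alpha * q^(1-alpha) = 0.1^2 * 0.25^-1 = 0.04.
(1-p)^alpha * (1-q)^(1-alpha) = 0.9^2 * 0.75^-1 = 1.08.
sum = 0.04 + 1.08 = 1.12.
D = (1/1)*log(1.12) = 0.1133

0.1133


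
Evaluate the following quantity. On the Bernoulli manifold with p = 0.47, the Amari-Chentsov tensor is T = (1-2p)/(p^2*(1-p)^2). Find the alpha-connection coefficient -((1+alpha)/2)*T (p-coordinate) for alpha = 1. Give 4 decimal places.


Skewness (Amari-Chentsov) tensor: T = (1-2p)/(p^2*(1-p)^2).
p = 0.47, 1-2p = 0.06, p^2 = 0.2209, (1-p)^2 = 0.2809.
T = 0.06/(0.2209 * 0.2809) = 0.96695.
In the p-coordinate, Gamma^(alpha) = Gamma^(0) - (alpha/2)*T with Gamma^(0) = (1/2)*g'(p) = -T/2,
so Gamma^(alpha) = -((1+alpha)/2)*T.
alpha = 1, -(1+alpha)/2 = -1.0.
Gamma = -1.0 * 0.96695 = -0.9669

-0.9669


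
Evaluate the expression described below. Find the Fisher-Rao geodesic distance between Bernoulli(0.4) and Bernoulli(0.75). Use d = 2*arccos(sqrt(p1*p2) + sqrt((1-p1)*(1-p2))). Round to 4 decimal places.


Geodesic distance on Bernoulli manifold:
d(p1,p2) = 2*arccos(sqrt(p1*p2) + sqrt((1-p1)*(1-p2))).
sqrt(p1*p2) = sqrt(0.4*0.75) = 0.547723.
sqrt((1-p1)*(1-p2)) = sqrt(0.6*0.25) = 0.387298.
arg = 0.547723 + 0.387298 = 0.935021.
d = 2*arccos(0.935021) = 0.7250

0.7250


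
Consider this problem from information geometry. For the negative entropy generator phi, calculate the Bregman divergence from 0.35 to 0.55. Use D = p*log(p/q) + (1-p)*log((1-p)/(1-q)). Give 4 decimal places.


Bregman divergence with negative entropy generator:
D = p*log(p/q) + (1-p)*log((1-p)/(1-q)).
p = 0.35, q = 0.55.
p*log(p/q) = 0.35*log(0.35/0.55) = -0.158195.
(1-p)*log((1-p)/(1-q)) = 0.65*log(0.65/0.45) = 0.239021.
D = -0.158195 + 0.239021 = 0.0808

0.0808


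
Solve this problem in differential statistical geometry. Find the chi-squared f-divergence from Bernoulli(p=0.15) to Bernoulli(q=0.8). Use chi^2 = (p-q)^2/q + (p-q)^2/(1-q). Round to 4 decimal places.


Chi-squared divergence between Bernoulli distributions:
chi^2 = (p-q)^2/q + (p-q)^2/(1-q).
p = 0.15, q = 0.8, p-q = -0.65.
(p-q)^2 = 0.4225.
term1 = 0.4225/0.8 = 0.528125.
term2 = 0.4225/0.2 = 2.1125.
chi^2 = 0.528125 + 2.1125 = 2.6406

2.6406


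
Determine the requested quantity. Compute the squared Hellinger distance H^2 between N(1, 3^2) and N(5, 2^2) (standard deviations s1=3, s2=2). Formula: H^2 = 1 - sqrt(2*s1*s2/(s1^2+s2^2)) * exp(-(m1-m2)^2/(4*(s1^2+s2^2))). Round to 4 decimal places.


Squared Hellinger distance for Gaussians:
H^2 = 1 - sqrt(2*s1*s2/(s1^2+s2^2)) * exp(-(m1-m2)^2/(4*(s1^2+s2^2))).
s1^2 = 9, s2^2 = 4, s1^2+s2^2 = 13.
sqrt(2*3*2/(13)) = 0.960769.
(m1-m2)^2 = (-4)^2 = 16.
exp(-16/(4*13)) = exp(-0.307692) = 0.735141.
H^2 = 1 - 0.960769*0.735141 = 0.2937

0.2937


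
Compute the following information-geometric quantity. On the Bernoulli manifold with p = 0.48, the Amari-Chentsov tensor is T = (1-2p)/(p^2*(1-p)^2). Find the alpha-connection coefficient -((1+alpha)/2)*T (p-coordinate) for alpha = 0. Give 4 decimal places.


Skewness (Amari-Chentsov) tensor: T = (1-2p)/(p^2*(1-p)^2).
p = 0.48, 1-2p = 0.04, p^2 = 0.2304, (1-p)^2 = 0.2704.
T = 0.04/(0.2304 * 0.2704) = 0.642053.
In the p-coordinate, Gamma^(alpha) = Gamma^(0) - (alpha/2)*T with Gamma^(0) = (1/2)*g'(p) = -T/2,
so Gamma^(alpha) = -((1+alpha)/2)*T.
alpha = 0, -(1+alpha)/2 = -0.5.
Gamma = -0.5 * 0.642053 = -0.3210

-0.3210


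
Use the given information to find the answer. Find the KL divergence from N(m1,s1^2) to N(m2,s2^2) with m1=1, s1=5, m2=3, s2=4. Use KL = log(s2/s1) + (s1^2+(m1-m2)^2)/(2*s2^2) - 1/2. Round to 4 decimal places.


KL divergence between normal distributions:
KL = log(s2/s1) + (s1^2 + (m1-m2)^2)/(2*s2^2) - 1/2.
log(4/5) = -0.223144.
(5^2 + (1-3)^2)/(2*4^2) = (25 + 4)/32 = 0.90625.
KL = -0.223144 + 0.90625 - 0.5 = 0.1831

0.1831


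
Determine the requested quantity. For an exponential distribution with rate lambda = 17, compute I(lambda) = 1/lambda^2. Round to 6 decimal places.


Fisher information for exponential: I(lambda) = 1/lambda^2.
lambda = 17, lambda^2 = 289.
I = 1/289 = 0.003460

0.003460


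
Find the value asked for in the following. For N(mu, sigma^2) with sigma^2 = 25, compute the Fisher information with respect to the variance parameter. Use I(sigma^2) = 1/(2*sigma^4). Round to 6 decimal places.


Fisher information for variance: I(sigma^2) = 1/(2*sigma^4).
sigma^2 = 25, so sigma^4 = 625.
I = 1/(2*625) = 1/1250 = 0.000800

0.000800


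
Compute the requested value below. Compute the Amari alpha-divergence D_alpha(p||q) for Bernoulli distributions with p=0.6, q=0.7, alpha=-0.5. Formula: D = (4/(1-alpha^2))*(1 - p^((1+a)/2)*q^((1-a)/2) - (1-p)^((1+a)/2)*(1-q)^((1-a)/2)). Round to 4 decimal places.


Amari alpha-divergence:
D = (4/(1-alpha^2))*(1 - p^((1+a)/2)*q^((1-a)/2) - (1-p)^((1+a)/2)*(1-q)^((1-a)/2)).
alpha = -0.5, p = 0.6, q = 0.7.
e1 = (1+alpha)/2 = 0.25, e2 = (1-alpha)/2 = 0.75.
t1 = p^e1 * q^e2 = 0.6^0.25 * 0.7^0.75 = 0.673537.
t2 = (1-p)^e1 * (1-q)^e2 = 0.4^0.25 * 0.3^0.75 = 0.322371.
4/(1-alpha^2) = 5.333333.
D = 5.333333*(1 - 0.673537 - 0.322371) = 0.0218

0.0218


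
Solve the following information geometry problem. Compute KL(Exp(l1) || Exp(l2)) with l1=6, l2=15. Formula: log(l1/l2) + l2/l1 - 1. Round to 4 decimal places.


KL divergence for exponential family:
KL = log(l1/l2) + l2/l1 - 1.
log(6/15) = -0.916291.
15/6 = 2.5.
KL = -0.916291 + 2.5 - 1 = 0.5837

0.5837


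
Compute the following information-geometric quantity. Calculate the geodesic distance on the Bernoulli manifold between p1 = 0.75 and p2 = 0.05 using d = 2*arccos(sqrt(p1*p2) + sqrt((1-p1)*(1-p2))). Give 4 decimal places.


Geodesic distance on Bernoulli manifold:
d(p1,p2) = 2*arccos(sqrt(p1*p2) + sqrt((1-p1)*(1-p2))).
sqrt(p1*p2) = sqrt(0.75*0.05) = 0.193649.
sqrt((1-p1)*(1-p2)) = sqrt(0.25*0.95) = 0.48734.
arg = 0.193649 + 0.48734 = 0.680989.
d = 2*arccos(0.680989) = 1.6434

1.6434


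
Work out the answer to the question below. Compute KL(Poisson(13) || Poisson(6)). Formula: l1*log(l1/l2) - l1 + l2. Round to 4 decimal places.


KL divergence for Poisson:
KL = l1*log(l1/l2) - l1 + l2.
l1 = 13, l2 = 6.
log(13/6) = 0.77319.
l1*log(l1/l2) = 13 * 0.77319 = 10.051469.
KL = 10.051469 - 13 + 6 = 3.0515

3.0515


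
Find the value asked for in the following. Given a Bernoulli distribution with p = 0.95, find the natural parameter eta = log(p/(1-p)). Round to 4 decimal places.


Natural parameter for Bernoulli: eta = log(p/(1-p)).
p = 0.95, 1-p = 0.05.
p/(1-p) = 19.0.
eta = log(19.0) = 2.9444

2.9444


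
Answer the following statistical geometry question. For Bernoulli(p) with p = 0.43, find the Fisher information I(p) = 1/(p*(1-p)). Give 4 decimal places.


For Bernoulli(p), Fisher information is I(p) = 1/(p*(1-p)).
p = 0.43, 1-p = 0.57.
p*(1-p) = 0.2451.
I(p) = 1/0.2451 = 4.0800

4.0800


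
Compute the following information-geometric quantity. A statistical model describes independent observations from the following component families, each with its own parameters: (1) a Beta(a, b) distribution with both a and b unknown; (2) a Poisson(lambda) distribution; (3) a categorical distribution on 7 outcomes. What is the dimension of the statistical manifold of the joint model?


The dimension of a statistical manifold equals the number of free
(independent) real parameters of the model. For a product of independent
blocks the parameter counts add.
- Beta (a, b): 2.
- Poisson (lambda): 1.
- categorical on 7 outcomes (probabilities sum to 1): 7-1 = 6.
Total = 2 + 1 + 6 = 9.
Dimension = 9

9


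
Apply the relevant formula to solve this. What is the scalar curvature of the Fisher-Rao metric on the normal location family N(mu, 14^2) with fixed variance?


This family has a single free parameter, so its statistical manifold
is 1-dimensional. The Riemann curvature tensor of any 1-dimensional
Riemannian manifold vanishes identically, so R = 0.

0


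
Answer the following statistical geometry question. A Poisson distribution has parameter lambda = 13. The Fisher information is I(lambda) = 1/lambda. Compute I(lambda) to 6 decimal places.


Fisher information for Poisson: I(lambda) = 1/lambda.
lambda = 13.
I(lambda) = 1/13 = 0.076923

0.076923


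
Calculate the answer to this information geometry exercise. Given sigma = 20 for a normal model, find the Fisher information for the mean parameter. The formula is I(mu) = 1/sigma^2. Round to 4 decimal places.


The Fisher information for the mean of a normal distribution is I(mu) = 1/sigma^2.
sigma = 20, so sigma^2 = 400.
I(mu) = 1/400 = 0.0025

0.0025


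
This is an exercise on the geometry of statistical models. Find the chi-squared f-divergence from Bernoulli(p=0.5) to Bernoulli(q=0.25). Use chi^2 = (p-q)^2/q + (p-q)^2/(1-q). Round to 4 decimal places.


Chi-squared divergence between Bernoulli distributions:
chi^2 = (p-q)^2/q + (p-q)^2/(1-q).
p = 0.5, q = 0.25, p-q = 0.25.
(p-q)^2 = 0.0625.
term1 = 0.0625/0.25 = 0.25.
term2 = 0.0625/0.75 = 0.083333.
chi^2 = 0.25 + 0.083333 = 0.3333

0.3333


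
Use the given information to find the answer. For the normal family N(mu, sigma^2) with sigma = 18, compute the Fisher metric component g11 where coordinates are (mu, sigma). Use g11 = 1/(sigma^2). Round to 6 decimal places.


For the 2-parameter normal family, the Fisher metric has:
  g11 = 1/sigma^2, g22 = 2/sigma^2.
sigma = 18, sigma^2 = 324.
g11 = 0.003086

0.003086


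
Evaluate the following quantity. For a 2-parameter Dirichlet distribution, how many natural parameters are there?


Exponential family dimension calculation:
Dirichlet with 2 components has 2 natural parameters.

2


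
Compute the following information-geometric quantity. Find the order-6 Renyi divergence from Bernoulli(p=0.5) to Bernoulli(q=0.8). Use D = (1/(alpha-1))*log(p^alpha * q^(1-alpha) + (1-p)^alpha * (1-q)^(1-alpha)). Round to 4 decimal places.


Renyi divergence of order alpha between Bernoulli distributions:
D = (1/(alpha-1))*log(p^alpha * q^(1-alpha) + (1-p)^alpha * (1-q)^(1-alpha)).
alpha = 6, p = 0.5, q = 0.8.
p^alpha * q^(1-alpha) = 0.5^6 * 0.8^-5 = 0.047684.
(1-p)^alpha * (1-q)^(1-alpha) = 0.5^6 * 0.2^-5 = 48.828125.
sum = 0.047684 + 48.828125 = 48.875809.
D = (1/5)*log(48.875809) = 0.7779

0.7779


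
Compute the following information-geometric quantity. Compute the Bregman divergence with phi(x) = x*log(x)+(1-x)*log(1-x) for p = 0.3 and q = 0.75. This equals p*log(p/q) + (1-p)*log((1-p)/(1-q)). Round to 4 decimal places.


Bregman divergence with negative entropy generator:
D = p*log(p/q) + (1-p)*log((1-p)/(1-q)).
p = 0.3, q = 0.75.
p*log(p/q) = 0.3*log(0.3/0.75) = -0.274887.
(1-p)*log((1-p)/(1-q)) = 0.7*log(0.7/0.25) = 0.720734.
D = -0.274887 + 0.720734 = 0.4458

0.4458


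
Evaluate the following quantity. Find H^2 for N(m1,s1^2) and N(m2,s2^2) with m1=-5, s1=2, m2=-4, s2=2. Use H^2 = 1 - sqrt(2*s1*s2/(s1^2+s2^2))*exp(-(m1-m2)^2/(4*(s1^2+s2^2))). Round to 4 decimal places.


Squared Hellinger distance for Gaussians:
H^2 = 1 - sqrt(2*s1*s2/(s1^2+s2^2)) * exp(-(m1-m2)^2/(4*(s1^2+s2^2))).
s1^2 = 4, s2^2 = 4, s1^2+s2^2 = 8.
sqrt(2*2*2/(8)) = 1.0.
(m1-m2)^2 = (-1)^2 = 1.
exp(-1/(4*8)) = exp(-0.03125) = 0.969233.
H^2 = 1 - 1.0*0.969233 = 0.0308

0.0308


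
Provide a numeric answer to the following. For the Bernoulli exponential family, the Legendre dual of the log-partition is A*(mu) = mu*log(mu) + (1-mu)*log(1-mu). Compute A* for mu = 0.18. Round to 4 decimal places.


Legendre transform for Bernoulli:
A*(mu) = mu*log(mu) + (1-mu)*log(1-mu).
mu = 0.18, 1-mu = 0.82.
mu*log(mu) = 0.18*log(0.18) = -0.308664.
(1-mu)*log(1-mu) = 0.82*log(0.82) = -0.16273.
A* = -0.308664 + -0.16273 = -0.4714

-0.4714


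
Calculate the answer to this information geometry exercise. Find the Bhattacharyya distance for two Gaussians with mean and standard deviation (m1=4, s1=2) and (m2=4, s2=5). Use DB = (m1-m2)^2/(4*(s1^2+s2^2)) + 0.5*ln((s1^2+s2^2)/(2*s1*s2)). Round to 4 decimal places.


Bhattacharyya distance between two Gaussians:
DB = (m1-m2)^2/(4*(s1^2+s2^2)) + (1/2)*ln((s1^2+s2^2)/(2*s1*s2)).
(m1-m2)^2 = (0)^2 = 0.
s1^2+s2^2 = 4 + 25 = 29.
term1 = 0/116 = 0.0.
term2 = 0.5*ln(29/20.0) = 0.185782.
DB = 0.0 + 0.185782 = 0.1858

0.1858


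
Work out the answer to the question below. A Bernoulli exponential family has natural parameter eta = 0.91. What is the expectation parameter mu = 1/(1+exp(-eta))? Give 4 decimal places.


Dual coordinate (expectation parameter) for Bernoulli:
mu = 1/(1+exp(-eta)).
eta = 0.91.
exp(-eta) = exp(-0.91) = 0.402524.
mu = 1/(1+0.402524) = 0.7130

0.7130


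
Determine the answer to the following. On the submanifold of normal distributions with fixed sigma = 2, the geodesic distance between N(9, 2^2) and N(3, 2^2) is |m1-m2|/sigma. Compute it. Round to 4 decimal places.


On the fixed-variance normal subfamily, geodesic distance = |m1-m2|/sigma.
|9 - 3| = 6.
sigma = 2.
d = 6/2 = 3.0000

3.0000


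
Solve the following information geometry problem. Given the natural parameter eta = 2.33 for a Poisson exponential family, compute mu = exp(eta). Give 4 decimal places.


Expectation parameter for Poisson exponential family:
mu = exp(eta).
eta = 2.33.
mu = exp(2.33) = 10.2779

10.2779


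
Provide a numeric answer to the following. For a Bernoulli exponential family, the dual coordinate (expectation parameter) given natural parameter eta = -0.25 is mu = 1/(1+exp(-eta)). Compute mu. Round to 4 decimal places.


Dual coordinate (expectation parameter) for Bernoulli:
mu = 1/(1+exp(-eta)).
eta = -0.25.
exp(-eta) = exp(0.25) = 1.284025.
mu = 1/(1+1.284025) = 0.4378

0.4378


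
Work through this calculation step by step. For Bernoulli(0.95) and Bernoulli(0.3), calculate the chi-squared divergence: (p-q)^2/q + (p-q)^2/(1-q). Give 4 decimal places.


Chi-squared divergence between Bernoulli distributions:
chi^2 = (p-q)^2/q + (p-q)^2/(1-q).
p = 0.95, q = 0.3, p-q = 0.65.
(p-q)^2 = 0.4225.
term1 = 0.4225/0.3 = 1.408333.
term2 = 0.4225/0.7 = 0.603571.
chi^2 = 1.408333 + 0.603571 = 2.0119

2.0119


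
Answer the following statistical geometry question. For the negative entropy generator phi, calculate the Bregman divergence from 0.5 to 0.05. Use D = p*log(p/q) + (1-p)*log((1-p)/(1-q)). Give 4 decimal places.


Bregman divergence with negative entropy generator:
D = p*log(p/q) + (1-p)*log((1-p)/(1-q)).
p = 0.5, q = 0.05.
p*log(p/q) = 0.5*log(0.5/0.05) = 1.151293.
(1-p)*log((1-p)/(1-q)) = 0.5*log(0.5/0.95) = -0.320927.
D = 1.151293 + -0.320927 = 0.8304

0.8304


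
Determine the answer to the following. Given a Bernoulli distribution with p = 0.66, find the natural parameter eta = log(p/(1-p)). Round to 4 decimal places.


Natural parameter for Bernoulli: eta = log(p/(1-p)).
p = 0.66, 1-p = 0.34.
p/(1-p) = 1.941176.
eta = log(1.941176) = 0.6633

0.6633


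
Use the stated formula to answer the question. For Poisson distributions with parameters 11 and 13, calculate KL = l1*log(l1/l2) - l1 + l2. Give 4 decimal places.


KL divergence for Poisson:
KL = l1*log(l1/l2) - l1 + l2.
l1 = 11, l2 = 13.
log(11/13) = -0.167054.
l1*log(l1/l2) = 11 * -0.167054 = -1.837595.
KL = -1.837595 - 11 + 13 = 0.1624

0.1624


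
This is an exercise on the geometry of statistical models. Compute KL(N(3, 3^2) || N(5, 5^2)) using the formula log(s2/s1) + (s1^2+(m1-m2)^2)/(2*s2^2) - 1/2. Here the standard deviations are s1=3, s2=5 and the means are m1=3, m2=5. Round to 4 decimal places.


KL divergence between normal distributions:
KL = log(s2/s1) + (s1^2 + (m1-m2)^2)/(2*s2^2) - 1/2.
log(5/3) = 0.510826.
(3^2 + (3-5)^2)/(2*5^2) = (9 + 4)/50 = 0.26.
KL = 0.510826 + 0.26 - 0.5 = 0.2708

0.2708


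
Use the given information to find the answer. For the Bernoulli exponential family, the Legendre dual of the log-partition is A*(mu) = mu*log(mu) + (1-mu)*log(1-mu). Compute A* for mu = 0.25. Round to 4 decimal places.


Legendre transform for Bernoulli:
A*(mu) = mu*log(mu) + (1-mu)*log(1-mu).
mu = 0.25, 1-mu = 0.75.
mu*log(mu) = 0.25*log(0.25) = -0.346574.
(1-mu)*log(1-mu) = 0.75*log(0.75) = -0.215762.
A* = -0.346574 + -0.215762 = -0.5623

-0.5623


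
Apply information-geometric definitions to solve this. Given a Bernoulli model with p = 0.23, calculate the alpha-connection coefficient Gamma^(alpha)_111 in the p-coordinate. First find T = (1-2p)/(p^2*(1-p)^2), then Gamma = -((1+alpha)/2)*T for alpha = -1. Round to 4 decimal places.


Skewness (Amari-Chentsov) tensor: T = (1-2p)/(p^2*(1-p)^2).
p = 0.23, 1-2p = 0.54, p^2 = 0.0529, (1-p)^2 = 0.5929.
T = 0.54/(0.0529 * 0.5929) = 17.216967.
In the p-coordinate, Gamma^(alpha) = Gamma^(0) - (alpha/2)*T with Gamma^(0) = (1/2)*g'(p) = -T/2,
so Gamma^(alpha) = -((1+alpha)/2)*T.
alpha = -1, -(1+alpha)/2 = 0.0.
Gamma = 0.0 * 17.216967 = 0.0000

0.0000


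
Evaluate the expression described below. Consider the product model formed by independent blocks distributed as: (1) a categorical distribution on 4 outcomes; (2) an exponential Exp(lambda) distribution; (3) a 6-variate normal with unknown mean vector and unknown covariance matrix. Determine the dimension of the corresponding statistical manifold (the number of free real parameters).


The dimension of a statistical manifold equals the number of free
(independent) real parameters of the model. For a product of independent
blocks the parameter counts add.
- categorical on 4 outcomes (probabilities sum to 1): 4-1 = 3.
- exponential (lambda): 1.
- 6-variate normal: 6 (mean) + 6*7/2 = 21 (symmetric covariance) = 27.
Total = 3 + 1 + 27 = 31.
Dimension = 31

31


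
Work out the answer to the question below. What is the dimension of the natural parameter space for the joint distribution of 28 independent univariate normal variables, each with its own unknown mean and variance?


Exponential family dimension calculation:
Each univariate normal has two natural parameters (mu/sigma^2 and -1/(2 sigma^2)).
With 28 independent components, dim = 2 * 28 = 56.

56


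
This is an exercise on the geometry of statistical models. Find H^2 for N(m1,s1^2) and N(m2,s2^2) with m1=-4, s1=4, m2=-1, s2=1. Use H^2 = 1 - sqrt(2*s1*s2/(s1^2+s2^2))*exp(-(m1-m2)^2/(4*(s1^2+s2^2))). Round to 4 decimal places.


Squared Hellinger distance for Gaussians:
H^2 = 1 - sqrt(2*s1*s2/(s1^2+s2^2)) * exp(-(m1-m2)^2/(4*(s1^2+s2^2))).
s1^2 = 16, s2^2 = 1, s1^2+s2^2 = 17.
sqrt(2*4*1/(17)) = 0.685994.
(m1-m2)^2 = (-3)^2 = 9.
exp(-9/(4*17)) = exp(-0.132353) = 0.876032.
H^2 = 1 - 0.685994*0.876032 = 0.3990

0.3990


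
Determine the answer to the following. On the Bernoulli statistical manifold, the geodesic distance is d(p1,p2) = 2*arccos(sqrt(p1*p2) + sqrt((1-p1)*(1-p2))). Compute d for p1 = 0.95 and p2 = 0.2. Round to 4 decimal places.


Geodesic distance on Bernoulli manifold:
d(p1,p2) = 2*arccos(sqrt(p1*p2) + sqrt((1-p1)*(1-p2))).
sqrt(p1*p2) = sqrt(0.95*0.2) = 0.43589.
sqrt((1-p1)*(1-p2)) = sqrt(0.05*0.8) = 0.2.
arg = 0.43589 + 0.2 = 0.63589.
d = 2*arccos(0.63589) = 1.7633

1.7633


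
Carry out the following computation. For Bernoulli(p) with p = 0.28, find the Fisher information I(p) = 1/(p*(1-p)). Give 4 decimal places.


For Bernoulli(p), Fisher information is I(p) = 1/(p*(1-p)).
p = 0.28, 1-p = 0.72.
p*(1-p) = 0.2016.
I(p) = 1/0.2016 = 4.9603

4.9603


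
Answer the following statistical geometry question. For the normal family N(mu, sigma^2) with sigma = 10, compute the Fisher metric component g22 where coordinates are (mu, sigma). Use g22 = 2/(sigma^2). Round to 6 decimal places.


For the 2-parameter normal family, the Fisher metric has:
  g11 = 1/sigma^2, g22 = 2/sigma^2.
sigma = 10, sigma^2 = 100.
g22 = 0.020000

0.020000


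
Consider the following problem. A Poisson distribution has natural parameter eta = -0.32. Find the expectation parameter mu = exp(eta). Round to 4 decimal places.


Expectation parameter for Poisson exponential family:
mu = exp(eta).
eta = -0.32.
mu = exp(-0.32) = 0.7261

0.7261


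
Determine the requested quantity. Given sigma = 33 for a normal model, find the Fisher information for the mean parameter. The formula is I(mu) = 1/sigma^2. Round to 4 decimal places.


The Fisher information for the mean of a normal distribution is I(mu) = 1/sigma^2.
sigma = 33, so sigma^2 = 1089.
I(mu) = 1/1089 = 0.0009

0.0009


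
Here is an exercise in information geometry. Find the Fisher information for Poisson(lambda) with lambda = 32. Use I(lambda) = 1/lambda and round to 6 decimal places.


Fisher information for Poisson: I(lambda) = 1/lambda.
lambda = 32.
I(lambda) = 1/32 = 0.031250

0.031250


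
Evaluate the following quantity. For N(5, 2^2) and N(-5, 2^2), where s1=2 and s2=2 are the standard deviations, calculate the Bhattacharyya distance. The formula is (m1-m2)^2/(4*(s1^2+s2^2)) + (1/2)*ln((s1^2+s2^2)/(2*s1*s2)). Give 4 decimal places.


Bhattacharyya distance between two Gaussians:
DB = (m1-m2)^2/(4*(s1^2+s2^2)) + (1/2)*ln((s1^2+s2^2)/(2*s1*s2)).
(m1-m2)^2 = (10)^2 = 100.
s1^2+s2^2 = 4 + 4 = 8.
term1 = 100/32 = 3.125.
term2 = 0.5*ln(8/8.0) = 0.0.
DB = 3.125 + 0.0 = 3.1250

3.1250


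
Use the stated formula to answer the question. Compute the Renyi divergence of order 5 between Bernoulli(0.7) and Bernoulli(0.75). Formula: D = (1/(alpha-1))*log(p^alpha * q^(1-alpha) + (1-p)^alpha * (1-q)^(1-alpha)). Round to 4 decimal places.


Renyi divergence of order alpha between Bernoulli distributions:
D = (1/(alpha-1))*log(p^alpha * q^(1-alpha) + (1-p)^alpha * (1-q)^(1-alpha)).
alpha = 5, p = 0.7, q = 0.75.
p^alpha * q^(1-alpha) = 0.7^5 * 0.75^-4 = 0.531184.
(1-p)^alpha * (1-q)^(1-alpha) = 0.3^5 * 0.25^-4 = 0.62208.
sum = 0.531184 + 0.62208 = 1.153264.
D = (1/4)*log(1.153264) = 0.0356

0.0356


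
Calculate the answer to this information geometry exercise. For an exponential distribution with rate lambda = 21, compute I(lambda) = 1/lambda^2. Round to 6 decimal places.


Fisher information for exponential: I(lambda) = 1/lambda^2.
lambda = 21, lambda^2 = 441.
I = 1/441 = 0.002268

0.002268


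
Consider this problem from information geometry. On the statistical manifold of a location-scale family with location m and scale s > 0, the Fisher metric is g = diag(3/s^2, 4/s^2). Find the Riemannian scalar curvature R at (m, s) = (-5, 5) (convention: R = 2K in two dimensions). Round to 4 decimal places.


The metric has the form g = (A dm^2 + B ds^2)/s^2 with A = 3, B = 4.
Substitute u = sqrt(A/B)*m: g = B*(du^2 + ds^2)/s^2, i.e. B times the
Poincare upper half-plane metric, which has constant Gaussian curvature -1.
Scaling a 2D metric by a constant c divides the Gaussian curvature by c,
so K = -1/B = -1/(4) = -0.2500 everywhere (the point (m, s) = (-5, 5) is irrelevant:
the curvature is constant).
Scalar curvature in dimension 2: R = 2K = -2/(4) = -0.5000.

-0.5000


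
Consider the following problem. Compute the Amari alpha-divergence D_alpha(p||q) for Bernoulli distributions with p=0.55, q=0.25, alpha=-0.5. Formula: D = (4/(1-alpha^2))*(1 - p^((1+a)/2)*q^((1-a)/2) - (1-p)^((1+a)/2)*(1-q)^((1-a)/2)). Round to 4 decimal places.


Amari alpha-divergence:
D = (4/(1-alpha^2))*(1 - p^((1+a)/2)*q^((1-a)/2) - (1-p)^((1+a)/2)*(1-q)^((1-a)/2)).
alpha = -0.5, p = 0.55, q = 0.25.
e1 = (1+alpha)/2 = 0.25, e2 = (1-alpha)/2 = 0.75.
t1 = p^e1 * q^e2 = 0.55^0.25 * 0.25^0.75 = 0.304471.
t2 = (1-p)^e1 * (1-q)^e2 = 0.45^0.25 * 0.75^0.75 = 0.660084.
4/(1-alpha^2) = 5.333333.
D = 5.333333*(1 - 0.304471 - 0.660084) = 0.1890

0.1890


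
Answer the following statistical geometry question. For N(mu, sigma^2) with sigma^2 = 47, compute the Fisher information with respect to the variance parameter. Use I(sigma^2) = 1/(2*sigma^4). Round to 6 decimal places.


Fisher information for variance: I(sigma^2) = 1/(2*sigma^4).
sigma^2 = 47, so sigma^4 = 2209.
I = 1/(2*2209) = 1/4418 = 0.000226

0.000226


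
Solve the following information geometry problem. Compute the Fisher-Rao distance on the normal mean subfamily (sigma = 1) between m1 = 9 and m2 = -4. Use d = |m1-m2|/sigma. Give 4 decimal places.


On the fixed-variance normal subfamily, geodesic distance = |m1-m2|/sigma.
|9 - -4| = 13.
sigma = 1.
d = 13/1 = 13.0000

13.0000


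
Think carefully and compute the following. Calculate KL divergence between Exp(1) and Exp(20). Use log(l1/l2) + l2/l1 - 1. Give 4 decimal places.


KL divergence for exponential family:
KL = log(l1/l2) + l2/l1 - 1.
log(1/20) = -2.995732.
20/1 = 20.0.
KL = -2.995732 + 20.0 - 1 = 16.0043

16.0043


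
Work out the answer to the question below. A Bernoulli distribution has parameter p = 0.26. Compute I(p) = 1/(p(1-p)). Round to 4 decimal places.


For Bernoulli(p), Fisher information is I(p) = 1/(p*(1-p)).
p = 0.26, 1-p = 0.74.
p*(1-p) = 0.1924.
I(p) = 1/0.1924 = 5.1975

5.1975


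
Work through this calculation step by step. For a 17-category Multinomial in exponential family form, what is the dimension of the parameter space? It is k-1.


Exponential family dimension calculation:
For Multinomial with k=17 categories, dim = k-1 = 16.

16


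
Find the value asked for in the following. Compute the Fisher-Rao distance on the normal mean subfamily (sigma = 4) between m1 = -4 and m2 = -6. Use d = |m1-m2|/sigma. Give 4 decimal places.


On the fixed-variance normal subfamily, geodesic distance = |m1-m2|/sigma.
|-4 - -6| = 2.
sigma = 4.
d = 2/4 = 0.5000

0.5000


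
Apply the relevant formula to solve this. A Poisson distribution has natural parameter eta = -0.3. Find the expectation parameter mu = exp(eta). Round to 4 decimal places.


Expectation parameter for Poisson exponential family:
mu = exp(eta).
eta = -0.3.
mu = exp(-0.3) = 0.7408

0.7408


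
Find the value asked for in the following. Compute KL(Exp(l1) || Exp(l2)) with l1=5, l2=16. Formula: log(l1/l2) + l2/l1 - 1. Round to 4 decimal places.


KL divergence for exponential family:
KL = log(l1/l2) + l2/l1 - 1.
log(5/16) = -1.163151.
16/5 = 3.2.
KL = -1.163151 + 3.2 - 1 = 1.0368

1.0368


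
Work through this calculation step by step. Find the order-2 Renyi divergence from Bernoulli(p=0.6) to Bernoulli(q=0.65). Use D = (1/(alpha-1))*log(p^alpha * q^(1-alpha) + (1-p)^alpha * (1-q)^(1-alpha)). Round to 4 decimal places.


Renyi divergence of order alpha between Bernoulli distributions:
D = (1/(alpha-1))*log(p^alpha * q^(1-alpha) + (1-p)^alpha * (1-q)^(1-alpha)).
alpha = 2, p = 0.6, q = 0.65.
p^alpha * q^(1-alpha) = 0.6^2 * 0.65^-1 = 0.553846.
(1-p)^alpha * (1-q)^(1-alpha) = 0.4^2 * 0.35^-1 = 0.457143.
sum = 0.553846 + 0.457143 = 1.010989.
D = (1/1)*log(1.010989) = 0.0109

0.0109


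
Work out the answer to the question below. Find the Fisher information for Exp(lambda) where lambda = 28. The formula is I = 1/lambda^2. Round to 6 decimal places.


Fisher information for exponential: I(lambda) = 1/lambda^2.
lambda = 28, lambda^2 = 784.
I = 1/784 = 0.001276

0.001276


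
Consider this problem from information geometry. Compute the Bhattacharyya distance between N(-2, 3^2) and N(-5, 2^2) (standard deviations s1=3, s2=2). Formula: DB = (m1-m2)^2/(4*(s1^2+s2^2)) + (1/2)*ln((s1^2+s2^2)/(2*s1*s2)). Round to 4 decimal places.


Bhattacharyya distance between two Gaussians:
DB = (m1-m2)^2/(4*(s1^2+s2^2)) + (1/2)*ln((s1^2+s2^2)/(2*s1*s2)).
(m1-m2)^2 = (3)^2 = 9.
s1^2+s2^2 = 9 + 4 = 13.
term1 = 9/52 = 0.173077.
term2 = 0.5*ln(13/12.0) = 0.040021.
DB = 0.173077 + 0.040021 = 0.2131

0.2131


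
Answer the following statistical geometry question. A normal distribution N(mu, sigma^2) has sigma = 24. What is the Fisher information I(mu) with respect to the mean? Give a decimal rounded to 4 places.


The Fisher information for the mean of a normal distribution is I(mu) = 1/sigma^2.
sigma = 24, so sigma^2 = 576.
I(mu) = 1/576 = 0.0017

0.0017


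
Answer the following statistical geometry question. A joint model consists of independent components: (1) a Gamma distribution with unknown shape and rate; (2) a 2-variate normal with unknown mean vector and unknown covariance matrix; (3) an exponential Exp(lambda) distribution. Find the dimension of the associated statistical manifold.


The dimension of a statistical manifold equals the number of free
(independent) real parameters of the model. For a product of independent
blocks the parameter counts add.
- Gamma (shape, rate): 2.
- 2-variate normal: 2 (mean) + 2*3/2 = 3 (symmetric covariance) = 5.
- exponential (lambda): 1.
Total = 2 + 5 + 1 = 8.
Dimension = 8

8


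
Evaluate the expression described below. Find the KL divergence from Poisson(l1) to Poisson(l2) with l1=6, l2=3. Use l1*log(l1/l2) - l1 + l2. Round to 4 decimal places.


KL divergence for Poisson:
KL = l1*log(l1/l2) - l1 + l2.
l1 = 6, l2 = 3.
log(6/3) = 0.693147.
l1*log(l1/l2) = 6 * 0.693147 = 4.158883.
KL = 4.158883 - 6 + 3 = 1.1589

1.1589


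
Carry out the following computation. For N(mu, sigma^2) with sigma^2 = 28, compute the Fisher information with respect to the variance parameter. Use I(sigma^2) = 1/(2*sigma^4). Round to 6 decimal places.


Fisher information for variance: I(sigma^2) = 1/(2*sigma^4).
sigma^2 = 28, so sigma^4 = 784.
I = 1/(2*784) = 1/1568 = 0.000638

0.000638


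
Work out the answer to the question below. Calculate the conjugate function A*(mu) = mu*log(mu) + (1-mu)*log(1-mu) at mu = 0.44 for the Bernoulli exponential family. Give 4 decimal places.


Legendre transform for Bernoulli:
A*(mu) = mu*log(mu) + (1-mu)*log(1-mu).
mu = 0.44, 1-mu = 0.56.
mu*log(mu) = 0.44*log(0.44) = -0.361231.
(1-mu)*log(1-mu) = 0.56*log(0.56) = -0.324698.
A* = -0.361231 + -0.324698 = -0.6859

-0.6859


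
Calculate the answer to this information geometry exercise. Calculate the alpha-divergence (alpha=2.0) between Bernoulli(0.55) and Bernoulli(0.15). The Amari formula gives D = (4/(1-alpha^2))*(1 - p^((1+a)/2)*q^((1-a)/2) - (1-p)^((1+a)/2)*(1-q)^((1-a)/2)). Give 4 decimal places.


Amari alpha-divergence:
D = (4/(1-alpha^2))*(1 - p^((1+a)/2)*q^((1-a)/2) - (1-p)^((1+a)/2)*(1-q)^((1-a)/2)).
alpha = 2.0, p = 0.55, q = 0.15.
e1 = (1+alpha)/2 = 1.5, e2 = (1-alpha)/2 = -0.5.
t1 = p^e1 * q^e2 = 0.55^1.5 * 0.15^-0.5 = 1.05317.
t2 = (1-p)^e1 * (1-q)^e2 = 0.45^1.5 * 0.85^-0.5 = 0.327423.
4/(1-alpha^2) = -1.333333.
D = -1.333333*(1 - 1.05317 - 0.327423) = 0.5075

0.5075


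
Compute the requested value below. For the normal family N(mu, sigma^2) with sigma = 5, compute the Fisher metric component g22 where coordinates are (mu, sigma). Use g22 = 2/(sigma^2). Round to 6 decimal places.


For the 2-parameter normal family, the Fisher metric has:
  g11 = 1/sigma^2, g22 = 2/sigma^2.
sigma = 5, sigma^2 = 25.
g22 = 0.080000

0.080000
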